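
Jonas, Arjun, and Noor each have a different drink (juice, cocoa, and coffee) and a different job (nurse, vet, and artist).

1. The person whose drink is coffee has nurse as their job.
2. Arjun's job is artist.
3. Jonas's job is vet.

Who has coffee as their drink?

With clues 1–2, Arjun is impossible for the one with drink coffee.
With clues 1–3, Jonas is impossible for the one with drink coffee.
That leaves Noor.

Noor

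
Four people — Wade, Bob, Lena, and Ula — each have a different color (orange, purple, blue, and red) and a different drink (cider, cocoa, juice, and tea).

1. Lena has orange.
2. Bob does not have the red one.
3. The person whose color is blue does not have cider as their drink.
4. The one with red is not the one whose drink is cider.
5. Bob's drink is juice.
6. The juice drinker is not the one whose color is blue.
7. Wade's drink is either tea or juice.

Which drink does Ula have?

cocoa

With clues 1–5, juice is impossible for Ula's drink.
With clues 1–6, cider is impossible for Ula's drink.
With clues 1–7, tea is impossible for Ula's drink.
That leaves cocoa.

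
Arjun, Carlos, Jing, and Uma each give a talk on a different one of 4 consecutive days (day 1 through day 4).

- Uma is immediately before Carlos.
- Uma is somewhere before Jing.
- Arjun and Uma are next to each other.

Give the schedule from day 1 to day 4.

From clue 1: Carlos is in {2,3,4}.
From clues 1–2: Carlos is in {2,3}.
From clues 1–3: Arjun → day 1, Uma → day 2, Carlos → day 3, Jing → day 4.

Arjun, Uma, Carlos, Jing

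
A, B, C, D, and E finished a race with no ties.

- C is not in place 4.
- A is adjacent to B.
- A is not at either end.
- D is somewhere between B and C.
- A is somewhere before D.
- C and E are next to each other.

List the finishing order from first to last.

From clue 1: C is in {1,2,3,5}.
From clues 1–3: A is in {2,3,4}.
From clues 1–5: C → place 5.
From clues 1–6: B → place 1, A → place 2, D → place 3, E → place 4.

B, A, D, E, C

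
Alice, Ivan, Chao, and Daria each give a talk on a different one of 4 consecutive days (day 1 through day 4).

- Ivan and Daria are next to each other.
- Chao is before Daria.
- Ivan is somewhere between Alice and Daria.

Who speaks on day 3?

With clues 1–2, Alice and Chao are ruled out for day 3.
With clues 1–3, Daria is ruled out for day 3.
So day 3 is Ivan.

Ivan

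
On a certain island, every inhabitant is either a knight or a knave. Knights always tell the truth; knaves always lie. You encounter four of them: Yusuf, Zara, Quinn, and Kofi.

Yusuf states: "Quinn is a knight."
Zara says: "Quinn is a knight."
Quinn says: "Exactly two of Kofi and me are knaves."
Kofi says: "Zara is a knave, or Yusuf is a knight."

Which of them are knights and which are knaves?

Consider Yusuf. Suppose Yusuf is a knight.
Then no assignment of the remaining roles makes every statement match its speaker's type — contradiction.
So Yusuf is a knave.
Consider Zara. Suppose Zara is a knight.
Then no assignment of the remaining roles makes every statement match its speaker's type — contradiction.
So Zara is a knave.
With that fixed, Kofi's statement is true, so Kofi is a knight.
With that fixed, Quinn's statement is false, so Quinn is a knave.

Yusuf: knave, Zara: knave, Quinn: knave, Kofi: knight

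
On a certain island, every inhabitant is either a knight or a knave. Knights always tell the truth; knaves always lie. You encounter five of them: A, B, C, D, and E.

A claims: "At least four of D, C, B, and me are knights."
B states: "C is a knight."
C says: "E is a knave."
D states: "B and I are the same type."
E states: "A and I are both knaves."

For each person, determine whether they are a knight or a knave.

A: knight, B: knight, C: knight, D: knight, E: knave

Consider A. Suppose A is a knave.
Then whichever role E has, E's statement has the wrong truth value — contradiction.
So A is a knight.
With that fixed, E's statement is false, so E is a knave.
With that fixed, C's statement is true, so C is a knight.
With that fixed, B's statement is true, so B is a knight.
Consider D. Suppose D is a knave.
Then A's statement comes out false, contradicting A being a knight.
So D is a knight.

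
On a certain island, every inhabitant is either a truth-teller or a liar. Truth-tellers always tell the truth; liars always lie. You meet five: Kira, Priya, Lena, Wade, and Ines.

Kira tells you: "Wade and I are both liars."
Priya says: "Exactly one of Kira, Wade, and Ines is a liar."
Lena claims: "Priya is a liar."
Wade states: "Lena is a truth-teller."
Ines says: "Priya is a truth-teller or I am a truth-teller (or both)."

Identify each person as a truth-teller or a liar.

Kira: liar, Priya: liar, Lena: truth-teller, Wade: truth-teller, Ines: liar

Consider Kira. Suppose Kira is a truth-teller.
Then Kira's own statement would have to be true, but it can't be — contradiction.
So Kira is a liar.
Consider Priya. Suppose Priya is a truth-teller.
Then no assignment of the remaining roles makes every statement match its speaker's type — contradiction.
So Priya is a liar.
With that fixed, Lena's statement is true, so Lena is a truth-teller.
With that fixed, Wade's statement is true, so Wade is a truth-teller.
Consider Ines. Suppose Ines is a truth-teller.
Then Priya's statement comes out true, contradicting Priya being a liar.
So Ines is a liar.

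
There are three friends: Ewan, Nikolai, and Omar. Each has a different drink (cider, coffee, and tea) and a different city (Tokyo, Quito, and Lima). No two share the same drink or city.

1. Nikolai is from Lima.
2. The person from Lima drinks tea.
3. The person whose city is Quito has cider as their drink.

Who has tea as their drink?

Nikolai

With clues 1–2, Ewan and Omar are impossible for the one with drink tea.
That leaves Nikolai.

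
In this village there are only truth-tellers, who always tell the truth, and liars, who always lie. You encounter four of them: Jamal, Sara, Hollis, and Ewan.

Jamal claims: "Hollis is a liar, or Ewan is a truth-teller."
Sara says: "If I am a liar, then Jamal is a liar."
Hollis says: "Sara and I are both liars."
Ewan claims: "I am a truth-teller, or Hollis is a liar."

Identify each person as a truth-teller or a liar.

Consider Jamal. Suppose Jamal is a liar.
Then no assignment of the remaining roles makes every statement match its speaker's type — contradiction.
So Jamal is a truth-teller.
Consider Sara. Suppose Sara is a liar.
Then whichever role Hollis has, Hollis's statement has the wrong truth value — contradiction.
So Sara is a truth-teller.
With that fixed, Hollis's statement is false, so Hollis is a liar.
With that fixed, Ewan's statement is true, so Ewan is a truth-teller.

Jamal: truth-teller, Sara: truth-teller, Hollis: liar, Ewan: truth-teller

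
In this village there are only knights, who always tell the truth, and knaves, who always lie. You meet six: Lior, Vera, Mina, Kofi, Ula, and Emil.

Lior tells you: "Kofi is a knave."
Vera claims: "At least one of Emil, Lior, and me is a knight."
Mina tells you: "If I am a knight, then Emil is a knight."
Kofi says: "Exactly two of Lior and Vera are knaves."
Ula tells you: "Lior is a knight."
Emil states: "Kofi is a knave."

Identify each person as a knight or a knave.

Lior: knight, Vera: knight, Mina: knight, Kofi: knave, Ula: knight, Emil: knight

Consider Lior. Suppose Lior is a knave.
Then no assignment of the remaining roles makes every statement match its speaker's type — contradiction.
So Lior is a knight.
With that fixed, Vera's statement is true, so Vera is a knight.
With that fixed, Kofi's statement is false, so Kofi is a knave.
With that fixed, Ula's statement is true, so Ula is a knight.
With that fixed, Emil's statement is true, so Emil is a knight.
With that fixed, Mina's statement is true, so Mina is a knight.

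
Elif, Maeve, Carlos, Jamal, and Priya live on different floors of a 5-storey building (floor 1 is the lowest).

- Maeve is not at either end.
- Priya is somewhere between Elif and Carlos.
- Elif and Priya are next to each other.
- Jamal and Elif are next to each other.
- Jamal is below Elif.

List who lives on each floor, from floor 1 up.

Jamal, Elif, Priya, Maeve, Carlos

From clue 1: Maeve is in {2,3,4}.
From clues 1–4: Priya → floor 3.
From clues 1–5: Jamal → floor 1, Elif → floor 2, Maeve → floor 4, Carlos → floor 5.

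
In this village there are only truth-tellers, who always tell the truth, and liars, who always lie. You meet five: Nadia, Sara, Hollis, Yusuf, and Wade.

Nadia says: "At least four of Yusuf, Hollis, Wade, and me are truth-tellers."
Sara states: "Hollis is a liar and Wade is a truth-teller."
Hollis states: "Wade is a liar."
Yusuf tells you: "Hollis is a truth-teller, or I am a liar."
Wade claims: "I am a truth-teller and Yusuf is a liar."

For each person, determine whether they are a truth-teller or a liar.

Nadia: liar, Sara: liar, Hollis: truth-teller, Yusuf: truth-teller, Wade: liar

Consider Nadia. Suppose Nadia is a truth-teller.
Then no assignment of the remaining roles makes every statement match its speaker's type — contradiction.
So Nadia is a liar.
Consider Sara. Suppose Sara is a truth-teller.
Then no assignment of the remaining roles makes every statement match its speaker's type — contradiction.
So Sara is a liar.
Consider Hollis. Suppose Hollis is a liar.
Then whichever role Yusuf has, Yusuf's statement has the wrong truth value — contradiction.
So Hollis is a truth-teller.
With that fixed, Yusuf's statement is true, so Yusuf is a truth-teller.
With that fixed, Wade's statement is false, so Wade is a liar.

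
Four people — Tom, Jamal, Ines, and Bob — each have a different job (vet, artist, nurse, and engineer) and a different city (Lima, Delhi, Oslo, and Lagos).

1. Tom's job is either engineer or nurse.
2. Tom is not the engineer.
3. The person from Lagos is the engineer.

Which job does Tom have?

Clue 1 rules out artist and vet for Tom's job.
With clues 1–2, engineer is impossible for Tom's job.
That leaves nurse.

nurse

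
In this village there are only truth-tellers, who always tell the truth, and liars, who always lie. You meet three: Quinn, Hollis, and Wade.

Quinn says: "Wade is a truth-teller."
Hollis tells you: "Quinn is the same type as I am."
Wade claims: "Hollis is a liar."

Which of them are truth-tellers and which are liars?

Consider Quinn. Suppose Quinn is a liar.
Then whichever role Hollis has, Hollis's statement has the wrong truth value — contradiction.
So Quinn is a truth-teller.
Consider Hollis. Suppose Hollis is a truth-teller.
Then no assignment of the remaining roles makes every statement match its speaker's type — contradiction.
So Hollis is a liar.
With that fixed, Wade's statement is true, so Wade is a truth-teller.

Quinn: truth-teller, Hollis: liar, Wade: truth-teller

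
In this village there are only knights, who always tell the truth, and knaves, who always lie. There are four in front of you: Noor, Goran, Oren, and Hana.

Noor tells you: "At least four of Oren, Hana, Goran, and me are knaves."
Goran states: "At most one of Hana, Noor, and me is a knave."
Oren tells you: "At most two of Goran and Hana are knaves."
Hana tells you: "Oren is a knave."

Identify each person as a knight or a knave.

Regardless of anyone's role, Oren's statement is true, so Oren is a knight.
With that fixed, Hana's statement is false, so Hana is a knave.
With that fixed, Noor's statement is false, so Noor is a knave.
With that fixed, Goran's statement is false, so Goran is a knave.

Noor: knave, Goran: knave, Oren: knight, Hana: knave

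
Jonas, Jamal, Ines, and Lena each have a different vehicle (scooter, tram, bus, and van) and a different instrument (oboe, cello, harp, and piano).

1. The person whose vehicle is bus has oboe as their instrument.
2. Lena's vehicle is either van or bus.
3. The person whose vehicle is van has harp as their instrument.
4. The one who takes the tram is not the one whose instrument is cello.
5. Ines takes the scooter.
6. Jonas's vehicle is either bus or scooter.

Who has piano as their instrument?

With clues 1–3, Lena is impossible for the one with instrument piano.
With clues 1–5, Ines is impossible for the one with instrument piano.
With clues 1–6, Jonas is impossible for the one with instrument piano.
That leaves Jamal.

Jamal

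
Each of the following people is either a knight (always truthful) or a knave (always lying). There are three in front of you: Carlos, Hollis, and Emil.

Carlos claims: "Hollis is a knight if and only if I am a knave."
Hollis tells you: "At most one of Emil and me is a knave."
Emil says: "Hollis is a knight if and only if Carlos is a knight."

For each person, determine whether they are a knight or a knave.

Consider Carlos. Suppose Carlos is a knave.
Then no assignment of the remaining roles makes every statement match its speaker's type — contradiction.
So Carlos is a knight.
Consider Hollis. Suppose Hollis is a knight.
Then Carlos's statement comes out false, contradicting Carlos being a knight.
So Hollis is a knave.
With that fixed, Emil's statement is false, so Emil is a knave.

Carlos: knight, Hollis: knave, Emil: knave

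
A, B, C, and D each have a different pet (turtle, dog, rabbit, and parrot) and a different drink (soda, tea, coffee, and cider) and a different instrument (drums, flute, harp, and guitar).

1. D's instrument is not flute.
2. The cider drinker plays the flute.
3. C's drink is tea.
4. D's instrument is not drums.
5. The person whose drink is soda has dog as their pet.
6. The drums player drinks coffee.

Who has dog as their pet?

D

With clues 1–5, C is impossible for the one with pet dog.
With clues 1–6, A and B are impossible for the one with pet dog.
That leaves D.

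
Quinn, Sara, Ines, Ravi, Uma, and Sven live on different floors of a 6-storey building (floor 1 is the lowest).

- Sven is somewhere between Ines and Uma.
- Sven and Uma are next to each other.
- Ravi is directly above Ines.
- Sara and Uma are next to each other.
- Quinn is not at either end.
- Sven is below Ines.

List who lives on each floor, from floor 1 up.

Sara, Uma, Sven, Quinn, Ines, Ravi

From clue 1: Sven is in {2,3,4,5}.
From clues 1–4: Sven is in {3,4}.
From clues 1–5: Quinn is in {3,4}.
From clues 1–6: Sara → floor 1, Uma → floor 2, Sven → floor 3, Quinn → floor 4, Ines → floor 5, Ravi → floor 6.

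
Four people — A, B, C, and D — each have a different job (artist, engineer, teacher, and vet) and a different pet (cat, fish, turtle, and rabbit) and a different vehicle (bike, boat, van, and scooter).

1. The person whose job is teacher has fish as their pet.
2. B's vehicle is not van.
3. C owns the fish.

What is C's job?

teacher

With clues 1–3, artist, engineer, and vet are impossible for C's job.
That leaves teacher.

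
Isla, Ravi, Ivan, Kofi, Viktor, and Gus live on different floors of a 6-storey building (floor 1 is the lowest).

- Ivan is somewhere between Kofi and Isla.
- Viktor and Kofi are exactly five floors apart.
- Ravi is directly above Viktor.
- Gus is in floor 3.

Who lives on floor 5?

With clues 1–2, Kofi and Viktor are ruled out for floor 5.
With clues 1–3, Isla and Ravi are ruled out for floor 5.
With clues 1–4, Gus is ruled out for floor 5.
So floor 5 is Ivan.

Ivan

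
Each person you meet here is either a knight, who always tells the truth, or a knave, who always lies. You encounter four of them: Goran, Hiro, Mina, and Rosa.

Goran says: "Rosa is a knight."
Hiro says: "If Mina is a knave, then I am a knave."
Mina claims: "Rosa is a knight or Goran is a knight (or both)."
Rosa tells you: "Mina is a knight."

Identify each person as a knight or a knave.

Goran: knight, Hiro: knight, Mina: knight, Rosa: knight

Consider Goran. Suppose Goran is a knave.
Then no assignment of the remaining roles makes every statement match its speaker's type — contradiction.
So Goran is a knight.
With that fixed, Mina's statement is true, so Mina is a knight.
With that fixed, Rosa's statement is true, so Rosa is a knight.
With that fixed, Hiro's statement is true, so Hiro is a knight.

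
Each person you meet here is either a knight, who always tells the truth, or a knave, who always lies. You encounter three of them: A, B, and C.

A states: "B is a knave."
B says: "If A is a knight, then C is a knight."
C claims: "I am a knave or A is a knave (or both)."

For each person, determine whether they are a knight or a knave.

Consider A. Suppose A is a knight.
Then whichever role C has, C's statement has the wrong truth value — contradiction.
So A is a knave.
With that fixed, B's statement is true, so B is a knight.
With that fixed, C's statement is true, so C is a knight.

A: knave, B: knight, C: knight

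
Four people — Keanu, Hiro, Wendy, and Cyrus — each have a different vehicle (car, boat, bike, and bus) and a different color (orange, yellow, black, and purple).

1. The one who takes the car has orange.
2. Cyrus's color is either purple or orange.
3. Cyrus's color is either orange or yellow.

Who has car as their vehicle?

With clues 1–3, Hiro, Keanu, and Wendy are impossible for the one with vehicle car.
That leaves Cyrus.

Cyrus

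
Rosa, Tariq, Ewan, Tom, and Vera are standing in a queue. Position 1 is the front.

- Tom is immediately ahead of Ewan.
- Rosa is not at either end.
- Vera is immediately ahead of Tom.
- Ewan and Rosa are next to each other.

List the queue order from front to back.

Vera, Tom, Ewan, Rosa, Tariq

From clue 1: Ewan is in {2,3,4,5}.
From clues 1–2: Rosa is in {2,3,4}.
From clues 1–3: Rosa is in {2,4}.
From clues 1–4: Vera → position 1, Tom → position 2, Ewan → position 3, Rosa → position 4, Tariq → position 5.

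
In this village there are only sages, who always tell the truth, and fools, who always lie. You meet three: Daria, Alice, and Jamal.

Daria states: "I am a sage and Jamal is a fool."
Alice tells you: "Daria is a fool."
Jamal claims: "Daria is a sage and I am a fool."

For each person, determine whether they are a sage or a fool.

Consider Daria. Suppose Daria is a sage.
Then whichever role Jamal has, Jamal's statement has the wrong truth value — contradiction.
So Daria is a fool.
With that fixed, Alice's statement is true, so Alice is a sage.
With that fixed, Jamal's statement is false, so Jamal is a fool.

Daria: fool, Alice: sage, Jamal: fool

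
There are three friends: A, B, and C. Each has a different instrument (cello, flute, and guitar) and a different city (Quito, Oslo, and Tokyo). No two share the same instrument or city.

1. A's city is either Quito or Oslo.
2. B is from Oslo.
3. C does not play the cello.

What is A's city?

Quito

Clue 1 rules out Tokyo for A's city.
With clues 1–2, Oslo is impossible for A's city.
That leaves Quito.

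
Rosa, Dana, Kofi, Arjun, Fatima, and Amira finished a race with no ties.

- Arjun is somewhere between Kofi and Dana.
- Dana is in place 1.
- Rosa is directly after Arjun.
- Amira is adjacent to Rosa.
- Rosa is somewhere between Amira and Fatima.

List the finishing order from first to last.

Dana, Fatima, Arjun, Rosa, Amira, Kofi

From clue 1: Arjun is in {2,3,4,5}.
From clues 1–2: Dana → place 1.
From clues 1–3: Rosa is in {3,4,5}.
From clues 1–4: Rosa is in {3,4}.
From clues 1–5: Fatima → place 2, Arjun → place 3, Rosa → place 4, Amira → place 5, Kofi → place 6.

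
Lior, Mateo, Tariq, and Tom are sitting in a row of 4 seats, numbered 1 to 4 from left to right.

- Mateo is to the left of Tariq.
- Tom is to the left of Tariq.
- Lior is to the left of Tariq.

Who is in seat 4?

Tariq

With clue 1, Mateo is ruled out for seat 4.
With clues 1–2, Tom is ruled out for seat 4.
With clues 1–3, Lior is ruled out for seat 4.
So seat 4 is Tariq.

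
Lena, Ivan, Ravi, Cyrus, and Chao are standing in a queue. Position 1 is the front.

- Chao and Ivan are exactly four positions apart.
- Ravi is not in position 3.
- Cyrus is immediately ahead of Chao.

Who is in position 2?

Ravi

With clue 1, Chao and Ivan are ruled out for position 2.
With clues 1–3, Cyrus and Lena are ruled out for position 2.
So position 2 is Ravi.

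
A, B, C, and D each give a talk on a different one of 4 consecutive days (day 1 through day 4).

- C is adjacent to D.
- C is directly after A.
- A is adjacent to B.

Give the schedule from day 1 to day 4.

From clues 1–2: A is in {1,2}.
From clues 1–3: B → day 1, A → day 2, C → day 3, D → day 4.

B, A, C, D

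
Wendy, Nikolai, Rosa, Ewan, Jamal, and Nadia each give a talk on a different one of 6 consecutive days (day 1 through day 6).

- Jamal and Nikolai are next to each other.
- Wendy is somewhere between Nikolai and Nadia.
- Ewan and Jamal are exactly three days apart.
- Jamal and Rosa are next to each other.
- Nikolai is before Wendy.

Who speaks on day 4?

Wendy

With clues 1–4, Ewan, Jamal, and Nadia are ruled out for day 4.
With clues 1–5, Nikolai and Rosa are ruled out for day 4.
So day 4 is Wendy.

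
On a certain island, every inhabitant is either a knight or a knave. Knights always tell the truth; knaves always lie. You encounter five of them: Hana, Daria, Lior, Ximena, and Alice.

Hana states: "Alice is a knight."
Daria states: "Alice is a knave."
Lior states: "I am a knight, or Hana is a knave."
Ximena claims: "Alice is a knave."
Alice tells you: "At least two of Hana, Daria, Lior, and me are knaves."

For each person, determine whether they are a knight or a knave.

Consider Hana. Suppose Hana is a knave.
Then no assignment of the remaining roles makes every statement match its speaker's type — contradiction.
So Hana is a knight.
Consider Daria. Suppose Daria is a knight.
Then no assignment of the remaining roles makes every statement match its speaker's type — contradiction.
So Daria is a knave.
Consider Lior. Suppose Lior is a knight.
Then whichever role Alice has, Alice's statement has the wrong truth value — contradiction.
So Lior is a knave.
With that fixed, Alice's statement is true, so Alice is a knight.
With that fixed, Ximena's statement is false, so Ximena is a knave.

Hana: knight, Daria: knave, Lior: knave, Ximena: knave, Alice: knight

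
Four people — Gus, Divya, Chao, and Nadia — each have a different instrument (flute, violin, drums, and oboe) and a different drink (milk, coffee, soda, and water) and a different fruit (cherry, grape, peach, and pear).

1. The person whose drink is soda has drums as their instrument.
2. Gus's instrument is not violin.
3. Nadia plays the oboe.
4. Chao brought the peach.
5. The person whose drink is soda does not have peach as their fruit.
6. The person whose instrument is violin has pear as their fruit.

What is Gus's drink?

With clues 1–6, coffee, milk, and water are impossible for Gus's drink.
That leaves soda.

soda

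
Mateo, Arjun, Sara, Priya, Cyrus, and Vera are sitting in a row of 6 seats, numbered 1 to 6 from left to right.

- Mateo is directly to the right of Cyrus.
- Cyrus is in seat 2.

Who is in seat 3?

Mateo

With clues 1–2, Arjun, Cyrus, Priya, Sara, and Vera are ruled out for seat 3.
So seat 3 is Mateo.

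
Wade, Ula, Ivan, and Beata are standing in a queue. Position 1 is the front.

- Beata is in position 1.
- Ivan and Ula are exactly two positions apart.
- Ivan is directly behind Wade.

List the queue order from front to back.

From clue 1: Beata → position 1.
From clues 1–2: Wade → position 3.
From clues 1–3: Ula → position 2, Ivan → position 4.

Beata, Ula, Wade, Ivan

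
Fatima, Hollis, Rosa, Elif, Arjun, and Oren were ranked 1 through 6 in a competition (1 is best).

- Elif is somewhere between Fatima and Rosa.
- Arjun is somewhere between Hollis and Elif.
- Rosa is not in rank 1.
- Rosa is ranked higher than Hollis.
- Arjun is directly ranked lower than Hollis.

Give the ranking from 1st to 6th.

Oren, Rosa, Hollis, Arjun, Elif, Fatima

From clue 1: Elif is in {2,3,4,5}.
From clues 1–4: Hollis is in {3,5,6}.
From clues 1–5: Oren → rank 1, Rosa → rank 2, Hollis → rank 3, Arjun → rank 4, Elif → rank 5, Fatima → rank 6.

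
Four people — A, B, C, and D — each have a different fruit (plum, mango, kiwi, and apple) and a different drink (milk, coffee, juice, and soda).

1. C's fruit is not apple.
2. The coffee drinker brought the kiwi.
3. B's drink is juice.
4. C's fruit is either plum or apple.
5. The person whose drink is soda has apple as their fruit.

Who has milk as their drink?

With clues 1–3, B is impossible for the one with drink milk.
With clues 1–5, A and D are impossible for the one with drink milk.
That leaves C.

C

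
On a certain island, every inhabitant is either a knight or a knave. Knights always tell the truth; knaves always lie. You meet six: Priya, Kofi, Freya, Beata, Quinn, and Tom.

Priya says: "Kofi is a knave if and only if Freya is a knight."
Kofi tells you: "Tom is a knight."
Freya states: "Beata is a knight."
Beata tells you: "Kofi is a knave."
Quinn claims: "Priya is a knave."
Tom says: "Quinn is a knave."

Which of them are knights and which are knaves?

Consider Priya. Suppose Priya is a knave.
Then no assignment of the remaining roles makes every statement match its speaker's type — contradiction.
So Priya is a knight.
With that fixed, Quinn's statement is false, so Quinn is a knave.
With that fixed, Tom's statement is true, so Tom is a knight.
With that fixed, Kofi's statement is true, so Kofi is a knight.
With that fixed, Beata's statement is false, so Beata is a knave.
With that fixed, Freya's statement is false, so Freya is a knave.

Priya: knight, Kofi: knight, Freya: knave, Beata: knave, Quinn: knave, Tom: knight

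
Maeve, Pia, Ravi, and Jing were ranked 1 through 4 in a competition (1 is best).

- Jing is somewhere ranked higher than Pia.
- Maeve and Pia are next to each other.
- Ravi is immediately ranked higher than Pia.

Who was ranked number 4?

Maeve

With clue 1, Jing is ruled out for rank 4.
With clues 1–3, Pia and Ravi are ruled out for rank 4.
So rank 4 is Maeve.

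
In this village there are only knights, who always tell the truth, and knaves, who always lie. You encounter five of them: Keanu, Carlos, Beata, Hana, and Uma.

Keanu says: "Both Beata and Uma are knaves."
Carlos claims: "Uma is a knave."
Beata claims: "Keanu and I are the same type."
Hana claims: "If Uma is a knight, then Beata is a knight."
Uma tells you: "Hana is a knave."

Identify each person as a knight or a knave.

Consider Keanu. Suppose Keanu is a knave.
Then whichever role Beata has, Beata's statement has the wrong truth value — contradiction.
So Keanu is a knight.
Consider Carlos. Suppose Carlos is a knave.
Then no assignment of the remaining roles makes every statement match its speaker's type — contradiction.
So Carlos is a knight.
Consider Beata. Suppose Beata is a knight.
Then Keanu's statement comes out false, contradicting Keanu being a knight.
So Beata is a knave.
Consider Hana. Suppose Hana is a knave.
Then no assignment of the remaining roles makes every statement match its speaker's type — contradiction.
So Hana is a knight.
With that fixed, Uma's statement is false, so Uma is a knave.

Keanu: knight, Carlos: knight, Beata: knave, Hana: knight, Uma: knave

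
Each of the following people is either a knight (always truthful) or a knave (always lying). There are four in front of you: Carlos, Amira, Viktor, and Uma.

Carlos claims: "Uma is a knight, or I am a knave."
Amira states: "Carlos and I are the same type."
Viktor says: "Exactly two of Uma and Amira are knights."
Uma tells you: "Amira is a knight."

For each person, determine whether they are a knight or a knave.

Consider Carlos. Suppose Carlos is a knave.
Then Carlos's own statement would have to be false, but it can't be — contradiction.
So Carlos is a knight.
Consider Amira. Suppose Amira is a knave.
Then no assignment of the remaining roles makes every statement match its speaker's type — contradiction.
So Amira is a knight.
With that fixed, Uma's statement is true, so Uma is a knight.
With that fixed, Viktor's statement is true, so Viktor is a knight.

Carlos: knight, Amira: knight, Viktor: knight, Uma: knight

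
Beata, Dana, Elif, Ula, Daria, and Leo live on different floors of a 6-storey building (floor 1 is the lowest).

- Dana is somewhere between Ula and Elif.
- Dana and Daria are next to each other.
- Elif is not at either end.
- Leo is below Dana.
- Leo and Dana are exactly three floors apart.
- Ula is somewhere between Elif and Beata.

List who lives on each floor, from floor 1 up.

Leo, Elif, Daria, Dana, Ula, Beata

From clue 1: Dana is in {2,3,4,5}.
From clues 1–4: Dana is in {3,4,5}.
From clues 1–5: Dana is in {4,5}.
From clues 1–6: Leo → floor 1, Elif → floor 2, Daria → floor 3, Dana → floor 4, Ula → floor 5, Beata → floor 6.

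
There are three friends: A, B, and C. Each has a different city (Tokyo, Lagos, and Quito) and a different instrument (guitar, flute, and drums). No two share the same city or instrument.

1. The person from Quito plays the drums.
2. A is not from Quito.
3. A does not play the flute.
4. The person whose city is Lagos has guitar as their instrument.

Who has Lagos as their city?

A

With clues 1–4, B and C are impossible for the one with city Lagos.
That leaves A.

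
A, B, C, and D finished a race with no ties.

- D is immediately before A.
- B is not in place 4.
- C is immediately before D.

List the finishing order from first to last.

B, C, D, A

From clue 1: A is in {2,3,4}.
From clues 1–3: B → place 1, C → place 2, D → place 3, A → place 4.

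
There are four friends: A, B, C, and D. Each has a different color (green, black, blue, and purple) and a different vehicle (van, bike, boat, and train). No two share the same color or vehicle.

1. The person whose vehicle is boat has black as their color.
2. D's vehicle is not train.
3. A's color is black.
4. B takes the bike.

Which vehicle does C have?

train

With clues 1–3, boat is impossible for C's vehicle.
With clues 1–4, bike and van are impossible for C's vehicle.
That leaves train.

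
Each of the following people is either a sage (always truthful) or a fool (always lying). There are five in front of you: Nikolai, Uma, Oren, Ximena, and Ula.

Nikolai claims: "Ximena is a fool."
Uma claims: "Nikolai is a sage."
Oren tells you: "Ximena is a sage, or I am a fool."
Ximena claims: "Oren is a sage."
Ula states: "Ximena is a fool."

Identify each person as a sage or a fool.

Consider Nikolai. Suppose Nikolai is a sage.
Then no assignment of the remaining roles makes every statement match its speaker's type — contradiction.
So Nikolai is a fool.
With that fixed, Uma's statement is false, so Uma is a fool.
Consider Oren. Suppose Oren is a fool.
Then Oren's own statement would have to be false, but it can't be — contradiction.
So Oren is a sage.
With that fixed, Ximena's statement is true, so Ximena is a sage.
With that fixed, Ula's statement is false, so Ula is a fool.

Nikolai: fool, Uma: fool, Oren: sage, Ximena: sage, Ula: fool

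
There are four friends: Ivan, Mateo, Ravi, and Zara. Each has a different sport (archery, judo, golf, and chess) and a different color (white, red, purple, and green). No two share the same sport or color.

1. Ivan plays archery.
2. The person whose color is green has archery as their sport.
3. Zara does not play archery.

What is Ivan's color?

green

With clues 1–2, purple, red, and white are impossible for Ivan's color.
That leaves green.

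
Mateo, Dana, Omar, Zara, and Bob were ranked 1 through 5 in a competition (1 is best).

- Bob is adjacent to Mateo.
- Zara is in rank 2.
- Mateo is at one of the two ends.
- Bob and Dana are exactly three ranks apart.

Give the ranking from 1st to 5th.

From clues 1–2: Zara → rank 2.
From clues 1–3: Bob → rank 4, Mateo → rank 5.
From clues 1–4: Dana → rank 1, Omar → rank 3.

Dana, Zara, Omar, Bob, Mateo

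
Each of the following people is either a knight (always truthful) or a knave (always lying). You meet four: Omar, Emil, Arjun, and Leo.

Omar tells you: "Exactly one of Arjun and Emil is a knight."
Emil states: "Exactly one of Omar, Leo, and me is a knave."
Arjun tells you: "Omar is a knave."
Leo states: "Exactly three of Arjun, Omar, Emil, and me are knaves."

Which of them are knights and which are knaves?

Consider Omar. Suppose Omar is a knave.
Then no assignment of the remaining roles makes every statement match its speaker's type — contradiction.
So Omar is a knight.
With that fixed, Arjun's statement is false, so Arjun is a knave.
Consider Emil. Suppose Emil is a knave.
Then Omar's statement comes out false, contradicting Omar being a knight.
So Emil is a knight.
With that fixed, Leo's statement is false, so Leo is a knave.

Omar: knight, Emil: knight, Arjun: knave, Leo: knave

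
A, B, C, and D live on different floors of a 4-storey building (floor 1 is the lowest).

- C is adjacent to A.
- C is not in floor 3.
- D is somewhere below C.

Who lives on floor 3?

With clues 1–2, C is ruled out for floor 3.
With clues 1–3, B and D are ruled out for floor 3.
So floor 3 is A.

A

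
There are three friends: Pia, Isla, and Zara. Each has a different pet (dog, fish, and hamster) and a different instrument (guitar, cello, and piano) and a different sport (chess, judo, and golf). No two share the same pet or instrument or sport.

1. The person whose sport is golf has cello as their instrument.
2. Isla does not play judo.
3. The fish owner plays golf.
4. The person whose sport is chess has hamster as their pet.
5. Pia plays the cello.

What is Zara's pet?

With clues 1–5, fish and hamster are impossible for Zara's pet.
That leaves dog.

dog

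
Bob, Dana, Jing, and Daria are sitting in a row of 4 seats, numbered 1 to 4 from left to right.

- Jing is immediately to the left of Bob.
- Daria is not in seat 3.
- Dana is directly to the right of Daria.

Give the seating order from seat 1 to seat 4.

From clue 1: Bob is in {2,3,4}.
From clues 1–3: Daria → seat 1, Dana → seat 2, Jing → seat 3, Bob → seat 4.

Daria, Dana, Jing, Bob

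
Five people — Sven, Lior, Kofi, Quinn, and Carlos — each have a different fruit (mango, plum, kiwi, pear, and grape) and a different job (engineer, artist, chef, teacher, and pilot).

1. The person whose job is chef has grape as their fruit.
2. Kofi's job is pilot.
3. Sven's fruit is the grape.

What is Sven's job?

chef

With clues 1–2, pilot is impossible for Sven's job.
With clues 1–3, artist, engineer, and teacher are impossible for Sven's job.
That leaves chef.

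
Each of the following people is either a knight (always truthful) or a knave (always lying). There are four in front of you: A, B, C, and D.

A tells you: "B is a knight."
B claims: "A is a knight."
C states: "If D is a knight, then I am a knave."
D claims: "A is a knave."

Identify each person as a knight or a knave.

Consider A. Suppose A is a knave.
Then no assignment of the remaining roles makes every statement match its speaker's type — contradiction.
So A is a knight.
With that fixed, B's statement is true, so B is a knight.
With that fixed, D's statement is false, so D is a knave.
With that fixed, C's statement is true, so C is a knight.

A: knight, B: knight, C: knight, D: knave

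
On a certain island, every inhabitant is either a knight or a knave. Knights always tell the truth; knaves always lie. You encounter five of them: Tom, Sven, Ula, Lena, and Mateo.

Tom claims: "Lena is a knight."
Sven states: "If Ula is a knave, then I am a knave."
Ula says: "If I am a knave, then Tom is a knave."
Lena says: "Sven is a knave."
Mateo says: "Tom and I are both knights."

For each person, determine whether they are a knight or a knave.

Tom: knave, Sven: knight, Ula: knight, Lena: knave, Mateo: knave

Consider Tom. Suppose Tom is a knight.
Then no assignment of the remaining roles makes every statement match its speaker's type — contradiction.
So Tom is a knave.
With that fixed, Ula's statement is true, so Ula is a knight.
With that fixed, Mateo's statement is false, so Mateo is a knave.
With that fixed, Sven's statement is true, so Sven is a knight.
With that fixed, Lena's statement is false, so Lena is a knave.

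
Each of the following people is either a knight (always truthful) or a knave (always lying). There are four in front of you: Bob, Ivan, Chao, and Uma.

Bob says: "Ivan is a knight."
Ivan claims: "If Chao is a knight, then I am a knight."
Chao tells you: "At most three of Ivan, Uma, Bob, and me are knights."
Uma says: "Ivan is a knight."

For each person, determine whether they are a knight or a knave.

Bob: knave, Ivan: knave, Chao: knight, Uma: knave

Consider Bob. Suppose Bob is a knight.
Then no assignment of the remaining roles makes every statement match its speaker's type — contradiction.
So Bob is a knave.
With that fixed, Chao's statement is true, so Chao is a knight.
Consider Ivan. Suppose Ivan is a knight.
Then Bob's statement comes out true, contradicting Bob being a knave.
So Ivan is a knave.
With that fixed, Uma's statement is false, so Uma is a knave.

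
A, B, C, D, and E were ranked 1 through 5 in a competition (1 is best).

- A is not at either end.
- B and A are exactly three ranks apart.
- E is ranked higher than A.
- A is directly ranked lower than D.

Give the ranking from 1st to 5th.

From clue 1: A is in {2,3,4}.
From clues 1–2: A is in {2,4}.
From clues 1–4: B → rank 1, E → rank 2, D → rank 3, A → rank 4, C → rank 5.

B, E, D, A, C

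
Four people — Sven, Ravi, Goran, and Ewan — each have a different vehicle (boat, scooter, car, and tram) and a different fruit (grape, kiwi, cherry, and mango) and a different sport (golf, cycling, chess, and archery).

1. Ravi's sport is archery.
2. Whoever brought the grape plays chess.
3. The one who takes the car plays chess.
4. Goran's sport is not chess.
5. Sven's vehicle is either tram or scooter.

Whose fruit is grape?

With clues 1–2, Ravi is impossible for the one with fruit grape.
With clues 1–4, Goran is impossible for the one with fruit grape.
With clues 1–5, Sven is impossible for the one with fruit grape.
That leaves Ewan.

Ewan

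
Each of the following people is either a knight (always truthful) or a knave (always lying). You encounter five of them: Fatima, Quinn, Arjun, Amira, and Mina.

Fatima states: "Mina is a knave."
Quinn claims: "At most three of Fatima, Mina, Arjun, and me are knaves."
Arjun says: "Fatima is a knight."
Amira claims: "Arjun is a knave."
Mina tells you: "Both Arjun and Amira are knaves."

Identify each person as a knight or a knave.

Consider Fatima. Suppose Fatima is a knave.
Then no assignment of the remaining roles makes every statement match its speaker's type — contradiction.
So Fatima is a knight.
With that fixed, Quinn's statement is true, so Quinn is a knight.
With that fixed, Arjun's statement is true, so Arjun is a knight.
With that fixed, Amira's statement is false, so Amira is a knave.
With that fixed, Mina's statement is false, so Mina is a knave.

Fatima: knight, Quinn: knight, Arjun: knight, Amira: knave, Mina: knave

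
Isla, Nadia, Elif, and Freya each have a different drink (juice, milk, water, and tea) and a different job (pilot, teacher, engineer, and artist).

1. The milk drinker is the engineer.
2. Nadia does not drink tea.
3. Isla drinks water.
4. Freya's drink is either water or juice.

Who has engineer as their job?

With clues 1–3, Isla is impossible for the one with job engineer.
With clues 1–4, Elif and Freya are impossible for the one with job engineer.
That leaves Nadia.

Nadia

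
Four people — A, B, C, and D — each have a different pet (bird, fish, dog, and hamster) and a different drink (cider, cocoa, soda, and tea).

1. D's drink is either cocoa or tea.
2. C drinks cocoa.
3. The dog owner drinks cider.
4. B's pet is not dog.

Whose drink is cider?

Clue 1 rules out D for the one with drink cider.
With clues 1–2, C is impossible for the one with drink cider.
With clues 1–4, B is impossible for the one with drink cider.
That leaves A.

A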